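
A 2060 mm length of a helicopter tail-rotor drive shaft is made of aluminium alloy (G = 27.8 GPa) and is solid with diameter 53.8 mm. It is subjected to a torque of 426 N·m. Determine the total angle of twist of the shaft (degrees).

J = πd⁴/32 = π(0.0538)⁴/32 = 8.225×10^-7 m⁴.
θ = T·L/(G·J) = 426.0 × 2.06 / (27.8×10⁹ × 8.225×10^-7) = 0.03838 rad.

2.20°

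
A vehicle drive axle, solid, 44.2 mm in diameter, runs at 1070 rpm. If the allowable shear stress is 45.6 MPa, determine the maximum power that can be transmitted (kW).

86.6 kW

J = πd⁴/32 = π(0.0442)⁴/32 = 3.747×10^-7 m⁴.
T_max = τ_allow·J/r = 4.56×10^7 × 3.747×10^-7 / 0.0221 = 773.1 N·m.
ω = 2π·1070/60 = 112.1 rad/s, so P_max = T_max·ω = 8.663×10^4 W.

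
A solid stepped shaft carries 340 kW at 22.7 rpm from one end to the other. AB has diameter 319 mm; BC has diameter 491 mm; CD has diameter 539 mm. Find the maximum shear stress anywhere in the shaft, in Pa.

2.24e7 Pa

ω = 2π·22.7/60 = 2.377 rad/s, so T = P/ω = 340×10³ / 2.377 = 143000 N·m.
Under the same torque, τ_max = 16T/(πd³) is largest where d is smallest — segment AB (d = 319 mm).
τ_max = 16·143000/(π·(0.319)³) = 2.244×10^7 Pa.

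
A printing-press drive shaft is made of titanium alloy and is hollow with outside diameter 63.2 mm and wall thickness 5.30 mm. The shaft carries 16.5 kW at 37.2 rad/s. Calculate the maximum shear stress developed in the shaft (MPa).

ω = 37.2 rad/s, so T = P/ω = 16.5×10³ / 37.20 = 443.5 N·m.
J = π(d_o⁴ − d_i⁴)/32 = π(0.0632⁴ − 0.0526⁴)/32 = 8.148×10^-7 m⁴.
τ_max = T·r/J = 443.5 × 0.0316 / 8.148×10^-7 = 1.720×10^7 Pa.

17.2 MPa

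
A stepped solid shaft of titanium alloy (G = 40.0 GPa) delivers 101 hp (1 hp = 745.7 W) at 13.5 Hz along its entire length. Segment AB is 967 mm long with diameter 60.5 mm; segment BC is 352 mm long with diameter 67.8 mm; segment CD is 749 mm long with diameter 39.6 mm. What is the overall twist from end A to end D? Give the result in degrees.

ω = 2π·13.5 = 84.82 rad/s, so T = P/ω = 101×745.7 / 84.82 = 887.9 N·m.
J_AB = π(0.0605)⁴/32 = 1.32×10^-6 m⁴; J_BC = π(0.0678)⁴/32 = 2.07×10^-6 m⁴; J_CD = π(0.0396)⁴/32 = 2.41×10^-7 m⁴.
θ = (T/G)·Σ L_i/J_i = (887.9/40.0×10⁹)·(0.967/1.32×10^-6 + 0.352/2.07×10^-6 + 0.749/2.41×10^-7) = 0.08895 rad.

5.10°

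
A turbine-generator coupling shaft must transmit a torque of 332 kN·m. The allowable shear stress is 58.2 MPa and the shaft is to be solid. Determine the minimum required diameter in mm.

For a solid shaft τ_max = 16T/(πd³), so d = (16T/(π τ_allow))^(1/3) = (16·332000/(π·5.82×10^7))^(1/3) = 0.3074 m.

307 mm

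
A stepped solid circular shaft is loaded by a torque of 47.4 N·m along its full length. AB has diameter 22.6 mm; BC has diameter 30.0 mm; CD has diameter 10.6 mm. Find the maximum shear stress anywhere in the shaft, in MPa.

Under the same torque, τ_max = 16T/(πd³) is largest where d is smallest — segment CD (d = 10.6 mm).
τ_max = 16·47.40/(π·(0.0106)³) = 2.027×10^8 Pa.

203 MPa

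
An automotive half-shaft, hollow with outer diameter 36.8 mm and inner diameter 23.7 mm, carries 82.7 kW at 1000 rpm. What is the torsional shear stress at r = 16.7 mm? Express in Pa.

ω = 2π·1000/60 = 104.7 rad/s, so T = P/ω = 82.7×10³ / 104.7 = 789.7 N·m.
J = π(d_o⁴ − d_i⁴)/32 = π(0.0368⁴ − 0.0237⁴)/32 = 1.491×10^-7 m⁴.
Shear stress varies linearly with radius: τ = T·r/J = 789.7 × 0.0167 / 1.491×10^-7 = 8.847×10^7 Pa.

8.85e7 Pa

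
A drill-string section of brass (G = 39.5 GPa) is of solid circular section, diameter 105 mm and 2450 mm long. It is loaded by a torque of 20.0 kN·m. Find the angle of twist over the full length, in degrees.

5.96°

J = πd⁴/32 = π(0.105)⁴/32 = 1.193×10^-5 m⁴.
θ = T·L/(G·J) = 20000 × 2.45 / (39.5×10⁹ × 1.193×10^-5) = 0.1040 rad.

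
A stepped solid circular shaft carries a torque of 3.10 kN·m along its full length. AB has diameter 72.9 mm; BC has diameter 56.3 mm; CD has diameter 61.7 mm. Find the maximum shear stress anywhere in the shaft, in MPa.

Under the same torque, τ_max = 16T/(πd³) is largest where d is smallest — segment BC (d = 56.3 mm).
τ_max = 16·3100/(π·(0.0563)³) = 8.847×10^7 Pa.

88.5 MPa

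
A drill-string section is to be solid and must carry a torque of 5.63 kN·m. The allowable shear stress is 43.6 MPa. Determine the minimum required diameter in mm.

For a solid shaft τ_max = 16T/(πd³), so d = (16T/(π τ_allow))^(1/3) = (16·5630/(π·4.36×10^7))^(1/3) = 0.08696 m.

87.0 mm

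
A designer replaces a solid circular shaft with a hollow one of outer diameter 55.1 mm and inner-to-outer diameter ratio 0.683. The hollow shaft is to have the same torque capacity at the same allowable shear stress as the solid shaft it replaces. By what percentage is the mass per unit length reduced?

37.2 %

Equal τ_max and T ⇒ the solid shaft needs d_s³ = d_o³(1−k⁴), so d_s = 55.1·(1−0.683⁴)^(1/3) = 50.77 mm.
Area ratio A_h/A_s = d_o²(1−k²)/d_s² = (1−k²)/(1−k⁴)^(2/3) = 0.6283.
Mass saving = 1 − 0.6283 = 37.2 %.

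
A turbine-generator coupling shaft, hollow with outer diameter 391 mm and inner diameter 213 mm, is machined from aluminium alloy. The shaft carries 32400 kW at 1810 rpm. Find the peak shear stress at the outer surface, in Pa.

ω = 2π·1810/60 = 189.5 rad/s, so T = P/ω = 32400×10³ / 189.5 = 170900 N·m.
J = π(d_o⁴ − d_i⁴)/32 = π(0.391⁴ − 0.213⁴)/32 = 2.093×10^-3 m⁴.
τ_max = T·r/J = 170900 × 0.196 / 2.093×10^-3 = 1.597×10^7 Pa.

1.60e7 Pa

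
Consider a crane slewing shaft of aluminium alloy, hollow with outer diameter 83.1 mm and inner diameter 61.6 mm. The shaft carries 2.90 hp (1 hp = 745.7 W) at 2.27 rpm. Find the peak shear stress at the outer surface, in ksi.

16.8 ksi

ω = 2π·2.27/60 = 0.2377 rad/s, so T = P/ω = 2.90×745.7 / 0.2377 = 9097 N·m.
J = π(d_o⁴ − d_i⁴)/32 = π(0.0831⁴ − 0.0616⁴)/32 = 3.268×10^-6 m⁴.
τ_max = T·r/J = 9097 × 0.0415 / 3.268×10^-6 = 1.157×10^8 Pa.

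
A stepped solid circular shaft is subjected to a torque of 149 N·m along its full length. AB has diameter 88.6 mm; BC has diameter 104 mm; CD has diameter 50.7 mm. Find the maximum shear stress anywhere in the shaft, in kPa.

Under the same torque, τ_max = 16T/(πd³) is largest where d is smallest — segment CD (d = 50.7 mm).
τ_max = 16·149.0/(π·(0.0507)³) = 5.823×10^6 Pa.

5820 kPa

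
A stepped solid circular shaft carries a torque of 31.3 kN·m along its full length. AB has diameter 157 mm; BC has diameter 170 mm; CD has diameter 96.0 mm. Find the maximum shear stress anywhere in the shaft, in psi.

Under the same torque, τ_max = 16T/(πd³) is largest where d is smallest — segment CD (d = 96.0 mm).
τ_max = 16·31300/(π·(0.0960)³) = 1.802×10^8 Pa.

26100 psi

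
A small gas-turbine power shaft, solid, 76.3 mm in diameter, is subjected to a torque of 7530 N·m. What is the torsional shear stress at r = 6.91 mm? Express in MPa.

J = πd⁴/32 = π(0.0763)⁴/32 = 3.327×10^-6 m⁴.
Shear stress varies linearly with radius: τ = T·r/J = 7530 × 0.00691 / 3.327×10^-6 = 1.564×10^7 Pa.

15.6 MPa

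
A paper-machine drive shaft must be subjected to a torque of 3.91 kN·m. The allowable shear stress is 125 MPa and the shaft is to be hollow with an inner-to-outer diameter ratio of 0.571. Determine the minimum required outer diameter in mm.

56.3 mm

For a hollow shaft with d_i/d_o = 0.571: τ_max = 16T/(π d_o³ (1−k⁴)), so d_o = [16T/(π τ_allow (1−k⁴))]^(1/3) = [16·3910/(π·1.25×10^8·0.8937)]^(1/3) = 0.05628 m.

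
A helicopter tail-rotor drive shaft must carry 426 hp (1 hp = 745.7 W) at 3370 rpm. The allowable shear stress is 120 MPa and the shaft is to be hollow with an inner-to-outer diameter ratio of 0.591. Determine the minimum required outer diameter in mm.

35.2 mm

ω = 2π·3370/60 = 352.9 rad/s, so T = P/ω = 426×745.7 / 352.9 = 900.2 N·m.
For a hollow shaft with d_i/d_o = 0.591: τ_max = 16T/(π d_o³ (1−k⁴)), so d_o = [16T/(π τ_allow (1−k⁴))]^(1/3) = [16·900.2/(π·1.20×10^8·0.8780)]^(1/3) = 0.03517 m.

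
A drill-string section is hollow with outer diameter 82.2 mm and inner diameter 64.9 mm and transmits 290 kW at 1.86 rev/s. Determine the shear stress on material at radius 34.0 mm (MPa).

308 MPa

ω = 2π·1.86 = 11.69 rad/s, so T = P/ω = 290×10³ / 11.69 = 24810 N·m.
J = π(d_o⁴ − d_i⁴)/32 = π(0.0822⁴ − 0.0649⁴)/32 = 2.740×10^-6 m⁴.
Shear stress varies linearly with radius: τ = T·r/J = 24810 × 0.0340 / 2.740×10^-6 = 3.079×10^8 Pa.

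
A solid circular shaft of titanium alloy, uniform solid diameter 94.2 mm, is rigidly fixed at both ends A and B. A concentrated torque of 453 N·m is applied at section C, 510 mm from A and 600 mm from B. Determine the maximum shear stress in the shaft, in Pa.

1.49e6 Pa

With uniform GJ and both ends fixed, compatibility θ_AC = θ_CB gives T_A·a = T_B·b, together with T_A + T_B = T₀.
T_A = T₀·b/(a+b) = 453.0·600/1110 = 244.9 N·m; T_B = 208.1 N·m.
τ in each portion: τ_AC = 1.49×10^6 Pa, τ_CB = 1.27×10^6 Pa; maximum is in AC.
τ_max = T_AC·r/J = 244.9·0.0471/7.73×10^-6 = 1.492×10^6 Pa.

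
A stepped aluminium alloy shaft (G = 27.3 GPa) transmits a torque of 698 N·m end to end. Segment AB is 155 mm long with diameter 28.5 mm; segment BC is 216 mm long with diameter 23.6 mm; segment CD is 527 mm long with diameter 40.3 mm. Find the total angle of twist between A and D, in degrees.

J_AB = π(0.0285)⁴/32 = 6.48×10^-8 m⁴; J_BC = π(0.0236)⁴/32 = 3.05×10^-8 m⁴; J_CD = π(0.0403)⁴/32 = 2.59×10^-7 m⁴.
θ = (T/G)·Σ L_i/J_i = (698.0/27.3×10⁹)·(0.155/6.48×10^-8 + 0.216/3.05×10^-8 + 0.527/2.59×10^-7) = 0.2946 rad.

16.9°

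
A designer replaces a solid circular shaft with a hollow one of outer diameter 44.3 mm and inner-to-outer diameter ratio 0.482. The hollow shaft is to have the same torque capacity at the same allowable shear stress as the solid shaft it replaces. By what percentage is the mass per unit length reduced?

20.3 %

Equal τ_max and T ⇒ the solid shaft needs d_s³ = d_o³(1−k⁴), so d_s = 44.3·(1−0.482⁴)^(1/3) = 43.49 mm.
Area ratio A_h/A_s = d_o²(1−k²)/d_s² = (1−k²)/(1−k⁴)^(2/3) = 0.7966.
Mass saving = 1 − 0.7966 = 20.3 %.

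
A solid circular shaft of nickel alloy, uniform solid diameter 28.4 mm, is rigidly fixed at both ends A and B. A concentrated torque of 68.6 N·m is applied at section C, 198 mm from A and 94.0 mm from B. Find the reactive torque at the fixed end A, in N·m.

With uniform GJ and both ends fixed, compatibility θ_AC = θ_CB gives T_A·a = T_B·b, together with T_A + T_B = T₀.
T_A = T₀·b/(a+b) = 68.60·94.0/292.0 = 22.08 N·m; T_B = 46.52 N·m.

22.1 N·m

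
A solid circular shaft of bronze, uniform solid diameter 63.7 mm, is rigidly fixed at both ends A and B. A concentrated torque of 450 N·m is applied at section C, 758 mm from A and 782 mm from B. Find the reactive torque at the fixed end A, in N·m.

With uniform GJ and both ends fixed, compatibility θ_AC = θ_CB gives T_A·a = T_B·b, together with T_A + T_B = T₀.
T_A = T₀·b/(a+b) = 450.0·782/1540 = 228.5 N·m; T_B = 221.5 N·m.

229 N·m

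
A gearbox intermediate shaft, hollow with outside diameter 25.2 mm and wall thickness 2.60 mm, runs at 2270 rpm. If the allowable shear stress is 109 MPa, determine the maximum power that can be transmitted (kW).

J = π(d_o⁴ − d_i⁴)/32 = π(0.0252⁴ − 0.0200⁴)/32 = 2.388×10^-8 m⁴.
T_max = τ_allow·J/r = 1.09×10^8 × 2.388×10^-8 / 0.0126 = 206.6 N·m.
ω = 2π·2270/60 = 237.7 rad/s, so P_max = T_max·ω = 4.911×10^4 W.

49.1 kW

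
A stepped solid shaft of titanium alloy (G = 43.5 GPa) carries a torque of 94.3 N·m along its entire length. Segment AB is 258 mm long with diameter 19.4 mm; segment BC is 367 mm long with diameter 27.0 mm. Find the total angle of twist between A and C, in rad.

J_AB = π(0.0194)⁴/32 = 1.39×10^-8 m⁴; J_BC = π(0.0270)⁴/32 = 5.22×10^-8 m⁴.
θ = (T/G)·Σ L_i/J_i = (94.30/43.5×10⁹)·(0.258/1.39×10^-8 + 0.367/5.22×10^-8) = 0.05547 rad.

0.0555 rad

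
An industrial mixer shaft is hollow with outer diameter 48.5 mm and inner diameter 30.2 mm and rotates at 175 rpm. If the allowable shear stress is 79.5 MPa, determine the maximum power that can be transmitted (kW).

27.7 kW

J = π(d_o⁴ − d_i⁴)/32 = π(0.0485⁴ − 0.0302⁴)/32 = 4.615×10^-7 m⁴.
T_max = τ_allow·J/r = 7.95×10^7 × 4.615×10^-7 / 0.0243 = 1513 N·m.
ω = 2π·175/60 = 18.33 rad/s, so P_max = T_max·ω = 2.773×10^4 W.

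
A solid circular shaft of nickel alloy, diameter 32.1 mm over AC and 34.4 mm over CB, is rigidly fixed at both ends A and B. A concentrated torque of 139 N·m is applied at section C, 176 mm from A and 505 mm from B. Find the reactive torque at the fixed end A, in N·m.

95.2 N·m

Compatibility: T_A·a/J_AC = T_B·b/J_CB with T_A + T_B = T₀.
J_AC = 1.04×10^-7 m⁴, J_CB = 1.37×10^-7 m⁴, so T_A = T₀·(J_AC/a)/((J_AC/a)+(J_CB/b)) = 95.23 N·m, T_B = 43.77 N·m.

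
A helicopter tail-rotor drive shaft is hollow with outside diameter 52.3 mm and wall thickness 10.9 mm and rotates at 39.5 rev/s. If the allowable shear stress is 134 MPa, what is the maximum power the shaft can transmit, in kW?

J = π(d_o⁴ − d_i⁴)/32 = π(0.0523⁴ − 0.0305⁴)/32 = 6.496×10^-7 m⁴.
T_max = τ_allow·J/r = 1.34×10^8 × 6.496×10^-7 / 0.0261 = 3329 N·m.
ω = 2π·39.5 = 248.2 rad/s, so P_max = T_max·ω = 8.261×10^5 W.

826 kW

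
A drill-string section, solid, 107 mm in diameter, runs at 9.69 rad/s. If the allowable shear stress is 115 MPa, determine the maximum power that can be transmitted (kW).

268 kW

J = πd⁴/32 = π(0.107)⁴/32 = 1.287×10^-5 m⁴.
T_max = τ_allow·J/r = 1.15×10^8 × 1.287×10^-5 / 0.0535 = 27660 N·m.
ω = 9.69 rad/s, so P_max = T_max·ω = 2.680×10^5 W.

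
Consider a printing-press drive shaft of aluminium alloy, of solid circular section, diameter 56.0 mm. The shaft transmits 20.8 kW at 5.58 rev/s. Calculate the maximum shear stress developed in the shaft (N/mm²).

ω = 2π·5.58 = 35.06 rad/s, so T = P/ω = 20.8×10³ / 35.06 = 593.3 N·m.
J = πd⁴/32 = π(0.0560)⁴/32 = 9.655×10^-7 m⁴.
τ_max = T·r/J = 593.3 × 0.0280 / 9.655×10^-7 = 1.721×10^7 Pa.

17.2 N/mm²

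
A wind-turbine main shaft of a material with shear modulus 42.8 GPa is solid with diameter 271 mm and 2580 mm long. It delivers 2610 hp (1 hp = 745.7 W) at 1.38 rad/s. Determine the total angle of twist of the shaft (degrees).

ω = 1.38 rad/s, so T = P/ω = 2610×745.7 / 1.380 = 1.410e6 N·m.
J = πd⁴/32 = π(0.271)⁴/32 = 5.295×10^-4 m⁴.
θ = T·L/(G·J) = 1.410e6 × 2.58 / (42.8×10⁹ × 5.295×10^-4) = 0.1606 rad.

9.20°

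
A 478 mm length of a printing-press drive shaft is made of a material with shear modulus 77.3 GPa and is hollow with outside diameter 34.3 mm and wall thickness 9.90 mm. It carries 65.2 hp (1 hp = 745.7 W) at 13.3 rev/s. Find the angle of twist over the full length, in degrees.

1.57°

ω = 2π·13.3 = 83.57 rad/s, so T = P/ω = 65.2×745.7 / 83.57 = 581.8 N·m.
J = π(d_o⁴ − d_i⁴)/32 = π(0.0343⁴ − 0.0145⁴)/32 = 1.315×10^-7 m⁴.
θ = T·L/(G·J) = 581.8 × 0.478 / (77.3×10⁹ × 1.315×10^-7) = 0.02735 rad.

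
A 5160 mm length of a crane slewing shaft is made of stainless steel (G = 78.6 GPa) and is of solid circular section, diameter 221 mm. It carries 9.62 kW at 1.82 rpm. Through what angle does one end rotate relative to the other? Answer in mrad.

14.1 mrad

ω = 2π·1.82/60 = 0.1906 rad/s, so T = P/ω = 9.62×10³ / 0.1906 = 50470 N·m.
J = πd⁴/32 = π(0.221)⁴/32 = 2.342×10^-4 m⁴.
θ = T·L/(G·J) = 50470 × 5.16 / (78.6×10⁹ × 2.342×10^-4) = 0.01415 rad.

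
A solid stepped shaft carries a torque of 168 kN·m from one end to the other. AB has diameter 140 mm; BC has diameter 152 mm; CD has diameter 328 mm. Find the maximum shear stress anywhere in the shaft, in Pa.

3.12e8 Pa

Under the same torque, τ_max = 16T/(πd³) is largest where d is smallest — segment AB (d = 140 mm).
τ_max = 16·168000/(π·(0.140)³) = 3.118×10^8 Pa.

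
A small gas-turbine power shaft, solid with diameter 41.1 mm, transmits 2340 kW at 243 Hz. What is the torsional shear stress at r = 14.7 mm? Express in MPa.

ω = 2π·243 = 1527 rad/s, so T = P/ω = 2340×10³ / 1527 = 1533 N·m.
J = πd⁴/32 = π(0.0411)⁴/32 = 2.801×10^-7 m⁴.
Shear stress varies linearly with radius: τ = T·r/J = 1533 × 0.0147 / 2.801×10^-7 = 8.042×10^7 Pa.

80.4 MPa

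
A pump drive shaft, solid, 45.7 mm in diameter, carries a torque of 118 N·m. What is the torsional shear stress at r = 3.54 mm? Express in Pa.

975000 Pa

J = πd⁴/32 = π(0.0457)⁴/32 = 4.282×10^-7 m⁴.
Shear stress varies linearly with radius: τ = T·r/J = 118.0 × 0.00354 / 4.282×10^-7 = 9.755×10^5 Pa.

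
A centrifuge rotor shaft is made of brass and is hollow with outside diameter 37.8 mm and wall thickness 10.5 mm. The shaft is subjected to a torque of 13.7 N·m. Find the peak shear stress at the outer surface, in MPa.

1.34 MPa

J = π(d_o⁴ − d_i⁴)/32 = π(0.0378⁴ − 0.0168⁴)/32 = 1.926×10^-7 m⁴.
τ_max = T·r/J = 13.70 × 0.0189 / 1.926×10^-7 = 1.344×10^6 Pa.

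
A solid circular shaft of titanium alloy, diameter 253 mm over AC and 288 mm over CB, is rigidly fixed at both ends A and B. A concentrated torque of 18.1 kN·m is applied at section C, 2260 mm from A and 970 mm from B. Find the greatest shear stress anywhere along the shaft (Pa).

3.07e6 Pa

Compatibility: T_A·a/J_AC = T_B·b/J_CB with T_A + T_B = T₀.
J_AC = 4.02×10^-4 m⁴, J_CB = 6.75×10^-4 m⁴, so T_A = T₀·(J_AC/a)/((J_AC/a)+(J_CB/b)) = 3685 N·m, T_B = 14420 N·m.
τ in each portion: τ_AC = 1.16×10^6 Pa, τ_CB = 3.07×10^6 Pa; maximum is in CB.
τ_max = T_CB·r/J = 14420·0.144/6.75×10^-4 = 3.073×10^6 Pa.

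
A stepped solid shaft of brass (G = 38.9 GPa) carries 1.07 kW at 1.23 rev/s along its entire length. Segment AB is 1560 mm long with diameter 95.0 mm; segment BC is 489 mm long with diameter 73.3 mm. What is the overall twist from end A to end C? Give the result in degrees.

ω = 2π·1.23 = 7.728 rad/s, so T = P/ω = 1.07×10³ / 7.728 = 138.5 N·m.
J_AB = π(0.0950)⁴/32 = 8.00×10^-6 m⁴; J_BC = π(0.0733)⁴/32 = 2.83×10^-6 m⁴.
θ = (T/G)·Σ L_i/J_i = (138.5/38.9×10⁹)·(1.56/8.00×10^-6 + 0.489/2.83×10^-6) = 1.308×10^-3 rad.

0.0750°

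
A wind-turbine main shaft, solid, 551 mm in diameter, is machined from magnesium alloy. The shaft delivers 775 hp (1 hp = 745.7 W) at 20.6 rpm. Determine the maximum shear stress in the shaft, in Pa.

ω = 2π·20.6/60 = 2.157 rad/s, so T = P/ω = 775×745.7 / 2.157 = 267900 N·m.
J = πd⁴/32 = π(0.551)⁴/32 = 9.049×10^-3 m⁴.
τ_max = T·r/J = 267900 × 0.276 / 9.049×10^-3 = 8.156×10^6 Pa.

8.16e6 Pa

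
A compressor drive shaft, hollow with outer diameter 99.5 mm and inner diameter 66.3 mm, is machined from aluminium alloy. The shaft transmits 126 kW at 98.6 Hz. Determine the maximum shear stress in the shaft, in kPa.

1310 kPa

ω = 2π·98.6 = 619.5 rad/s, so T = P/ω = 126×10³ / 619.5 = 203.4 N·m.
J = π(d_o⁴ − d_i⁴)/32 = π(0.0995⁴ − 0.0663⁴)/32 = 7.726×10^-6 m⁴.
τ_max = T·r/J = 203.4 × 0.0498 / 7.726×10^-6 = 1.310×10^6 Pa.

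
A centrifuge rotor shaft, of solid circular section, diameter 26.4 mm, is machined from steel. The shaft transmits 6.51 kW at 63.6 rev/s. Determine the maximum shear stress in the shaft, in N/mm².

ω = 2π·63.6 = 399.6 rad/s, so T = P/ω = 6.51×10³ / 399.6 = 16.29 N·m.
J = πd⁴/32 = π(0.0264)⁴/32 = 4.769×10^-8 m⁴.
τ_max = T·r/J = 16.29 × 0.0132 / 4.769×10^-8 = 4.509×10^6 Pa.

4.51 N/mm²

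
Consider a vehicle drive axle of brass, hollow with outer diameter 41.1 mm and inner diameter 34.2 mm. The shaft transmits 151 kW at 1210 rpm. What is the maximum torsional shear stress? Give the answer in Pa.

ω = 2π·1210/60 = 126.7 rad/s, so T = P/ω = 151×10³ / 126.7 = 1192 N·m.
J = π(d_o⁴ − d_i⁴)/32 = π(0.0411⁴ − 0.0342⁴)/32 = 1.458×10^-7 m⁴.
τ_max = T·r/J = 1192 × 0.0206 / 1.458×10^-7 = 1.679×10^8 Pa.

1.68e8 Pa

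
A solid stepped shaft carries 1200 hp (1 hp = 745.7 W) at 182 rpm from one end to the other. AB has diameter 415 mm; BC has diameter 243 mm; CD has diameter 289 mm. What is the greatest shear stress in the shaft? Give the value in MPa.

ω = 2π·182/60 = 19.06 rad/s, so T = P/ω = 1200×745.7 / 19.06 = 46950 N·m.
Under the same torque, τ_max = 16T/(πd³) is largest where d is smallest — segment BC (d = 243 mm).
τ_max = 16·46950/(π·(0.243)³) = 1.666×10^7 Pa.

16.7 MPa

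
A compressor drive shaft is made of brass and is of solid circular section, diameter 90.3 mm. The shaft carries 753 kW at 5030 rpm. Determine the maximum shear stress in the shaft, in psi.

1430 psi

ω = 2π·5030/60 = 526.7 rad/s, so T = P/ω = 753×10³ / 526.7 = 1430 N·m.
J = πd⁴/32 = π(0.0903)⁴/32 = 6.528×10^-6 m⁴.
τ_max = T·r/J = 1430 × 0.0451 / 6.528×10^-6 = 9.888×10^6 Pa.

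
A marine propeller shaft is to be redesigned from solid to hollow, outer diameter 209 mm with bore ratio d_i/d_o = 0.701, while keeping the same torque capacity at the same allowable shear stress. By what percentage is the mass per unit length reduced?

Equal τ_max and T ⇒ the solid shaft needs d_s³ = d_o³(1−k⁴), so d_s = 209·(1−0.701⁴)^(1/3) = 190.6 mm.
Area ratio A_h/A_s = d_o²(1−k²)/d_s² = (1−k²)/(1−k⁴)^(2/3) = 0.6115.
Mass saving = 1 − 0.6115 = 38.9 %.

38.9 %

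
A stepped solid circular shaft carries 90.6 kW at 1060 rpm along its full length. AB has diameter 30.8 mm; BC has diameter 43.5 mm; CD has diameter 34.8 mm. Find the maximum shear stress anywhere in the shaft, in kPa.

142000 kPa

ω = 2π·1060/60 = 111.0 rad/s, so T = P/ω = 90.6×10³ / 111.0 = 816.2 N·m.
Under the same torque, τ_max = 16T/(πd³) is largest where d is smallest — segment AB (d = 30.8 mm).
τ_max = 16·816.2/(π·(0.0308)³) = 1.423×10^8 Pa.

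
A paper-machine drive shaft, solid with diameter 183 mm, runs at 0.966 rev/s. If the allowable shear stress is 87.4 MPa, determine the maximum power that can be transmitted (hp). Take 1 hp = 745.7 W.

856 hp

J = πd⁴/32 = π(0.183)⁴/32 = 1.101×10^-4 m⁴.
T_max = τ_allow·J/r = 8.74×10^7 × 1.101×10^-4 / 0.0915 = 105200 N·m.
ω = 2π·0.966 = 6.070 rad/s, so P_max = T_max·ω = 6.383×10^5 W.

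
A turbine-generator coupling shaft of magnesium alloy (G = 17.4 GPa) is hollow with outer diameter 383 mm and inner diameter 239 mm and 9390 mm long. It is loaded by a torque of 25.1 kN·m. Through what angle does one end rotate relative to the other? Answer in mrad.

J = π(d_o⁴ − d_i⁴)/32 = π(0.383⁴ − 0.239⁴)/32 = 1.792×10^-3 m⁴.
θ = T·L/(G·J) = 25100 × 9.39 / (17.4×10⁹ × 1.792×10^-3) = 7.558×10^-3 rad.

7.56 mrad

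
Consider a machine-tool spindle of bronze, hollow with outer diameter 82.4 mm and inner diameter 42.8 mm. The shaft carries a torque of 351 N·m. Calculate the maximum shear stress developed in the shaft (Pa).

J = π(d_o⁴ − d_i⁴)/32 = π(0.0824⁴ − 0.0428⁴)/32 = 4.197×10^-6 m⁴.
τ_max = T·r/J = 351.0 × 0.0412 / 4.197×10^-6 = 3.446×10^6 Pa.

3.45e6 Pa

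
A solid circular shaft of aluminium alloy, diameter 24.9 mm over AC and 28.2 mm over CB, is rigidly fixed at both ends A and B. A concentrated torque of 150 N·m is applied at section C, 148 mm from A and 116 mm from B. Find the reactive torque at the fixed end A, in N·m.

48.4 N·m

Compatibility: T_A·a/J_AC = T_B·b/J_CB with T_A + T_B = T₀.
J_AC = 3.77×10^-8 m⁴, J_CB = 6.21×10^-8 m⁴, so T_A = T₀·(J_AC/a)/((J_AC/a)+(J_CB/b)) = 48.40 N·m, T_B = 101.6 N·m.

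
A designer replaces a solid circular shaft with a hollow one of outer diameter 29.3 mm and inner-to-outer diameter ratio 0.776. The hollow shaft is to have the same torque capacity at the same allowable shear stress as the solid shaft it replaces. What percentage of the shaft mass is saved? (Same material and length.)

46.3 %

Equal τ_max and T ⇒ the solid shaft needs d_s³ = d_o³(1−k⁴), so d_s = 29.3·(1−0.776⁴)^(1/3) = 25.22 mm.
Area ratio A_h/A_s = d_o²(1−k²)/d_s² = (1−k²)/(1−k⁴)^(2/3) = 0.5371.
Mass saving = 1 − 0.5371 = 46.3 %.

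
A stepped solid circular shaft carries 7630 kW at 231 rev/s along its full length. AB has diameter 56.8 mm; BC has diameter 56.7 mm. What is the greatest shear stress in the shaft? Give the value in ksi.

ω = 2π·231 = 1451 rad/s, so T = P/ω = 7630×10³ / 1451 = 5257 N·m.
Under the same torque, τ_max = 16T/(πd³) is largest where d is smallest — segment BC (d = 56.7 mm).
τ_max = 16·5257/(π·(0.0567)³) = 1.469×10^8 Pa.

21.3 ksi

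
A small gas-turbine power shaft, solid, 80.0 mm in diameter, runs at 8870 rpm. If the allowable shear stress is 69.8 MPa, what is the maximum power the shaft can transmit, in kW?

6520 kW

J = πd⁴/32 = π(0.0800)⁴/32 = 4.021×10^-6 m⁴.
T_max = τ_allow·J/r = 6.98×10^7 × 4.021×10^-6 / 0.0400 = 7017 N·m.
ω = 2π·8870/60 = 928.9 rad/s, so P_max = T_max·ω = 6.518×10^6 W.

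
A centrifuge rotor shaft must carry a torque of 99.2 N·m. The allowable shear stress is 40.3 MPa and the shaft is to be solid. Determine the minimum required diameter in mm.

23.2 mm

For a solid shaft τ_max = 16T/(πd³), so d = (16T/(π τ_allow))^(1/3) = (16·99.20/(π·4.03×10^7))^(1/3) = 0.02323 m.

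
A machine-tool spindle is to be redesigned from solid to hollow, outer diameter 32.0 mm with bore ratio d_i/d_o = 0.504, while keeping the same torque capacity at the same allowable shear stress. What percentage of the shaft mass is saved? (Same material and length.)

Equal τ_max and T ⇒ the solid shaft needs d_s³ = d_o³(1−k⁴), so d_s = 32.0·(1−0.504⁴)^(1/3) = 31.30 mm.
Area ratio A_h/A_s = d_o²(1−k²)/d_s² = (1−k²)/(1−k⁴)^(2/3) = 0.7799.
Mass saving = 1 − 0.7799 = 22.0 %.

22.0 %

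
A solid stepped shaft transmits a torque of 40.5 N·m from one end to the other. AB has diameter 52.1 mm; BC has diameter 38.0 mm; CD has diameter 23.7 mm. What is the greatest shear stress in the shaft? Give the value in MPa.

15.5 MPa

Under the same torque, τ_max = 16T/(πd³) is largest where d is smallest — segment CD (d = 23.7 mm).
τ_max = 16·40.50/(π·(0.0237)³) = 1.549×10^7 Pa.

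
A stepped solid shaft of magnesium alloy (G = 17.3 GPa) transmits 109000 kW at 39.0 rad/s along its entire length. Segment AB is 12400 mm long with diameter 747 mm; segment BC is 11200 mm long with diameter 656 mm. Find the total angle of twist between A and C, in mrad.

ω = 39.0 rad/s, so T = P/ω = 109000×10³ / 39.00 = 2.795e6 N·m.
J_AB = π(0.747)⁴/32 = 0.0306 m⁴; J_BC = π(0.656)⁴/32 = 0.0182 m⁴.
θ = (T/G)·Σ L_i/J_i = (2.795e6/17.3×10⁹)·(12.4/0.0306 + 11.2/0.0182) = 0.1651 rad.

165 mrad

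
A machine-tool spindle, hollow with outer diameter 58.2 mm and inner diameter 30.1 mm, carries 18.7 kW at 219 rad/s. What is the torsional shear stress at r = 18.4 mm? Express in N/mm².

1.50 N/mm²

ω = 219 rad/s, so T = P/ω = 18.7×10³ / 219.0 = 85.39 N·m.
J = π(d_o⁴ − d_i⁴)/32 = π(0.0582⁴ − 0.0301⁴)/32 = 1.046×10^-6 m⁴.
Shear stress varies linearly with radius: τ = T·r/J = 85.39 × 0.0184 / 1.046×10^-6 = 1.502×10^6 Pa.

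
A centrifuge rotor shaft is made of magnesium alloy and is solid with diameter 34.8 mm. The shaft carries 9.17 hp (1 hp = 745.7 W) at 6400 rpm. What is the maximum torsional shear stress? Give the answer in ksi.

0.179 ksi

ω = 2π·6400/60 = 670.2 rad/s, so T = P/ω = 9.17×745.7 / 670.2 = 10.20 N·m.
J = πd⁴/32 = π(0.0348)⁴/32 = 1.440×10^-7 m⁴.
τ_max = T·r/J = 10.20 × 0.0174 / 1.440×10^-7 = 1.233×10^6 Pa.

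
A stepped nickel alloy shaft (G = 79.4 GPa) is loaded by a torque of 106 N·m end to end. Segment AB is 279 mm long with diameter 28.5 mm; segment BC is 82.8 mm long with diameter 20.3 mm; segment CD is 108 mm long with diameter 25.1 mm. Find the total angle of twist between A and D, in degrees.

J_AB = π(0.0285)⁴/32 = 6.48×10^-8 m⁴; J_BC = π(0.0203)⁴/32 = 1.67×10^-8 m⁴; J_CD = π(0.0251)⁴/32 = 3.90×10^-8 m⁴.
θ = (T/G)·Σ L_i/J_i = (106.0/79.4×10⁹)·(0.279/6.48×10^-8 + 0.0828/1.67×10^-8 + 0.108/3.90×10^-8) = 0.01608 rad.

0.921°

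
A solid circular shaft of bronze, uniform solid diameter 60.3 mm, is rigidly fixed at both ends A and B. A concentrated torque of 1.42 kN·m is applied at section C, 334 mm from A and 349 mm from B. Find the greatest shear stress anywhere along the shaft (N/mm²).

16.9 N/mm²

With uniform GJ and both ends fixed, compatibility θ_AC = θ_CB gives T_A·a = T_B·b, together with T_A + T_B = T₀.
T_A = T₀·b/(a+b) = 1420·349/683.0 = 725.6 N·m; T_B = 694.4 N·m.
τ in each portion: τ_AC = 1.69×10^7 Pa, τ_CB = 1.61×10^7 Pa; maximum is in AC.
τ_max = T_AC·r/J = 725.6·0.0301/1.30×10^-6 = 1.685×10^7 Pa.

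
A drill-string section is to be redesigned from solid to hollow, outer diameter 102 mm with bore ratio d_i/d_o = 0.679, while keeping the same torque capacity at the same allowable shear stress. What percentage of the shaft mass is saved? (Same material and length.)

36.8 %

Equal τ_max and T ⇒ the solid shaft needs d_s³ = d_o³(1−k⁴), so d_s = 102·(1−0.679⁴)^(1/3) = 94.19 mm.
Area ratio A_h/A_s = d_o²(1−k²)/d_s² = (1−k²)/(1−k⁴)^(2/3) = 0.6320.
Mass saving = 1 − 0.6320 = 36.8 %.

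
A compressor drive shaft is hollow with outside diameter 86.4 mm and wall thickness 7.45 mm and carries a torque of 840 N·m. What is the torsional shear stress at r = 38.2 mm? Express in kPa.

11000 kPa

J = π(d_o⁴ − d_i⁴)/32 = π(0.0864⁴ − 0.0715⁴)/32 = 2.905×10^-6 m⁴.
Shear stress varies linearly with radius: τ = T·r/J = 840.0 × 0.0382 / 2.905×10^-6 = 1.105×10^7 Pa.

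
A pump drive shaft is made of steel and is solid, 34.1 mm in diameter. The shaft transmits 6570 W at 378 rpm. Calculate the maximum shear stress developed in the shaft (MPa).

21.3 MPa

ω = 2π·378/60 = 39.58 rad/s, so T = P/ω = 6570 / 39.58 = 166.0 N·m.
J = πd⁴/32 = π(0.0341)⁴/32 = 1.327×10^-7 m⁴.
τ_max = T·r/J = 166.0 × 0.0170 / 1.327×10^-7 = 2.132×10^7 Pa.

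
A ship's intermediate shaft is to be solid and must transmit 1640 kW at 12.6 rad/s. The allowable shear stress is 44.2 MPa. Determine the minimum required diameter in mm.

ω = 12.6 rad/s, so T = P/ω = 1640×10³ / 12.60 = 130200 N·m.
For a solid shaft τ_max = 16T/(πd³), so d = (16T/(π τ_allow))^(1/3) = (16·130200/(π·4.42×10^7))^(1/3) = 0.2466 m.

247 mm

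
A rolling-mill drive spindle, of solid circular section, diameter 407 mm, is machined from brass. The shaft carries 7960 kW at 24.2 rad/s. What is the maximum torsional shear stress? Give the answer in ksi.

ω = 24.2 rad/s, so T = P/ω = 7960×10³ / 24.20 = 328900 N·m.
J = πd⁴/32 = π(0.407)⁴/32 = 2.694×10^-3 m⁴.
τ_max = T·r/J = 328900 × 0.203 / 2.694×10^-3 = 2.485×10^7 Pa.

3.60 ksi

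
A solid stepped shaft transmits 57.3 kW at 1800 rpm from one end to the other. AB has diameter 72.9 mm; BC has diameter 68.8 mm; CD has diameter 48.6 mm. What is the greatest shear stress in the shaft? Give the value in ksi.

ω = 2π·1800/60 = 188.5 rad/s, so T = P/ω = 57.3×10³ / 188.5 = 304.0 N·m.
Under the same torque, τ_max = 16T/(πd³) is largest where d is smallest — segment CD (d = 48.6 mm).
τ_max = 16·304.0/(π·(0.0486)³) = 1.349×10^7 Pa.

1.96 ksi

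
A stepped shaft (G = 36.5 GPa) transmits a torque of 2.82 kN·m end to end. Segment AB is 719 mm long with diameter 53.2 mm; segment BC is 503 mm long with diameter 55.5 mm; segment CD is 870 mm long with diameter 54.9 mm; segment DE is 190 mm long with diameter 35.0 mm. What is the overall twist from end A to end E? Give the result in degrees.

J_AB = π(0.0532)⁴/32 = 7.86×10^-7 m⁴; J_BC = π(0.0555)⁴/32 = 9.31×10^-7 m⁴; J_CD = π(0.0549)⁴/32 = 8.92×10^-7 m⁴; J_DE = π(0.0350)⁴/32 = 1.47×10^-7 m⁴.
θ = (T/G)·Σ L_i/J_i = (2820/36.5×10⁹)·(0.719/7.86×10^-7 + 0.503/9.31×10^-7 + 0.870/8.92×10^-7 + 0.190/1.47×10^-7) = 0.2874 rad.

16.5°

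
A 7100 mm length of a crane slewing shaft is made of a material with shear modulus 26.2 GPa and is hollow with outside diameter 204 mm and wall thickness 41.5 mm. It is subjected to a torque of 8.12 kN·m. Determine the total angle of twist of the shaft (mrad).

J = π(d_o⁴ − d_i⁴)/32 = π(0.204⁴ − 0.121⁴)/32 = 1.490×10^-4 m⁴.
θ = T·L/(G·J) = 8120 × 7.10 / (26.2×10⁹ × 1.490×10^-4) = 0.01477 rad.

14.8 mrad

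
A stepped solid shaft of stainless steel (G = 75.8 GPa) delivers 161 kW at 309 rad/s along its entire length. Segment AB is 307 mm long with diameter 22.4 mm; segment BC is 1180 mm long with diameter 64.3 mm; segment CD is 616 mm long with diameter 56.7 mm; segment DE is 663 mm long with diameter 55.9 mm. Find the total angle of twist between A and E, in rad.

ω = 309 rad/s, so T = P/ω = 161×10³ / 309.0 = 521.0 N·m.
J_AB = π(0.0224)⁴/32 = 2.47×10^-8 m⁴; J_BC = π(0.0643)⁴/32 = 1.68×10^-6 m⁴; J_CD = π(0.0567)⁴/32 = 1.01×10^-6 m⁴; J_DE = π(0.0559)⁴/32 = 9.59×10^-7 m⁴.
θ = (T/G)·Σ L_i/J_i = (521.0/75.8×10⁹)·(0.307/2.47×10^-8 + 1.18/1.68×10^-6 + 0.616/1.01×10^-6 + 0.663/9.59×10^-7) = 0.09914 rad.

0.0991 rad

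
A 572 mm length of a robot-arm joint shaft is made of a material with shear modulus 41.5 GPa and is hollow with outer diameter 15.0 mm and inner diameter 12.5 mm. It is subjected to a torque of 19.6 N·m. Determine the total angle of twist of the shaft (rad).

J = π(d_o⁴ − d_i⁴)/32 = π(0.0150⁴ − 0.0125⁴)/32 = 2.573×10^-9 m⁴.
θ = T·L/(G·J) = 19.60 × 0.572 / (41.5×10⁹ × 2.573×10^-9) = 0.1050 rad.

0.105 rad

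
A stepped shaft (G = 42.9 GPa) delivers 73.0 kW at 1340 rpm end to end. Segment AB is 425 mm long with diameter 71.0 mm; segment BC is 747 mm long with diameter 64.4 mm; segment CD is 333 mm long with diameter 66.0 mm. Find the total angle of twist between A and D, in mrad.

ω = 2π·1340/60 = 140.3 rad/s, so T = P/ω = 73.0×10³ / 140.3 = 520.2 N·m.
J_AB = π(0.0710)⁴/32 = 2.49×10^-6 m⁴; J_BC = π(0.0644)⁴/32 = 1.69×10^-6 m⁴; J_CD = π(0.0660)⁴/32 = 1.86×10^-6 m⁴.
θ = (T/G)·Σ L_i/J_i = (520.2/42.9×10⁹)·(0.425/2.49×10^-6 + 0.747/1.69×10^-6 + 0.333/1.86×10^-6) = 9.598×10^-3 rad.

9.60 mrad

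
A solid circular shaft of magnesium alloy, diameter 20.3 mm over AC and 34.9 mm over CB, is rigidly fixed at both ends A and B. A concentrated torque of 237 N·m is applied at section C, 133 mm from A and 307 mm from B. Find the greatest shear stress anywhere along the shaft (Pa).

Compatibility: T_A·a/J_AC = T_B·b/J_CB with T_A + T_B = T₀.
J_AC = 1.67×10^-8 m⁴, J_CB = 1.46×10^-7 m⁴, so T_A = T₀·(J_AC/a)/((J_AC/a)+(J_CB/b)) = 49.53 N·m, T_B = 187.5 N·m.
τ in each portion: τ_AC = 3.02×10^7 Pa, τ_CB = 2.25×10^7 Pa; maximum is in AC.
τ_max = T_AC·r/J = 49.53·0.0102/1.67×10^-8 = 3.016×10^7 Pa.

3.02e7 Pa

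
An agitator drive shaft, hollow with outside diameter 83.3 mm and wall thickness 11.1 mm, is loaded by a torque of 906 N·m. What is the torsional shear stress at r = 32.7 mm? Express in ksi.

J = π(d_o⁴ − d_i⁴)/32 = π(0.0833⁴ − 0.0611⁴)/32 = 3.359×10^-6 m⁴.
Shear stress varies linearly with radius: τ = T·r/J = 906.0 × 0.0327 / 3.359×10^-6 = 8.821×10^6 Pa.

1.28 ksi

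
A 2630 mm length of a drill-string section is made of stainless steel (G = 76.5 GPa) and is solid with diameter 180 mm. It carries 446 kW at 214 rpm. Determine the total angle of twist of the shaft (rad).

0.00664 rad

ω = 2π·214/60 = 22.41 rad/s, so T = P/ω = 446×10³ / 22.41 = 19900 N·m.
J = πd⁴/32 = π(0.180)⁴/32 = 1.031×10^-4 m⁴.
θ = T·L/(G·J) = 19900 × 2.63 / (76.5×10⁹ × 1.031×10^-4) = 6.639×10^-3 rad.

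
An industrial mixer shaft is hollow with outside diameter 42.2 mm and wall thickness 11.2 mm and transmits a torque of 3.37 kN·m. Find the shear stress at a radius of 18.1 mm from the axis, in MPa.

J = π(d_o⁴ − d_i⁴)/32 = π(0.0422⁴ − 0.0198⁴)/32 = 2.963×10^-7 m⁴.
Shear stress varies linearly with radius: τ = T·r/J = 3370 × 0.0181 / 2.963×10^-7 = 2.059×10^8 Pa.

206 MPa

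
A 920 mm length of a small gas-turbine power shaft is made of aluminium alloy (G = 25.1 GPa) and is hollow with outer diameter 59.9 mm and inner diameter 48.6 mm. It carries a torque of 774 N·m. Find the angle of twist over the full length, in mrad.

39.6 mrad

J = π(d_o⁴ − d_i⁴)/32 = π(0.0599⁴ − 0.0486⁴)/32 = 7.162×10^-7 m⁴.
θ = T·L/(G·J) = 774.0 × 0.920 / (25.1×10⁹ × 7.162×10^-7) = 0.03961 rad.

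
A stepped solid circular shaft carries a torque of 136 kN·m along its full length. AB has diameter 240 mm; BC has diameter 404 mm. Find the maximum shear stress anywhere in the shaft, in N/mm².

Under the same torque, τ_max = 16T/(πd³) is largest where d is smallest — segment AB (d = 240 mm).
τ_max = 16·136000/(π·(0.240)³) = 5.010×10^7 Pa.

50.1 N/mm²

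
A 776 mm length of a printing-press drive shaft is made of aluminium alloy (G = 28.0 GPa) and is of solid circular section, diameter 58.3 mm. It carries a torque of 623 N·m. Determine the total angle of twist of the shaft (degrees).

J = πd⁴/32 = π(0.0583)⁴/32 = 1.134×10^-6 m⁴.
θ = T·L/(G·J) = 623.0 × 0.776 / (28.0×10⁹ × 1.134×10^-6) = 0.01522 rad.

0.872°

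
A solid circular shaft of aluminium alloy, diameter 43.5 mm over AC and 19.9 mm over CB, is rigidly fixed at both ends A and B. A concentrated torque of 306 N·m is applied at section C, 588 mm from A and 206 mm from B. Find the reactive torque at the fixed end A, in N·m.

Compatibility: T_A·a/J_AC = T_B·b/J_CB with T_A + T_B = T₀.
J_AC = 3.52×10^-7 m⁴, J_CB = 1.54×10^-8 m⁴, so T_A = T₀·(J_AC/a)/((J_AC/a)+(J_CB/b)) = 272.0 N·m, T_B = 34.00 N·m.

272 N·m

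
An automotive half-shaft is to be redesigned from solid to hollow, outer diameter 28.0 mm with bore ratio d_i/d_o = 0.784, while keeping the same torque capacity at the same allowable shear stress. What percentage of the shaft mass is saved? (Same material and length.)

47.1 %

Equal τ_max and T ⇒ the solid shaft needs d_s³ = d_o³(1−k⁴), so d_s = 28.0·(1−0.784⁴)^(1/3) = 23.90 mm.
Area ratio A_h/A_s = d_o²(1−k²)/d_s² = (1−k²)/(1−k⁴)^(2/3) = 0.5287.
Mass saving = 1 − 0.5287 = 47.1 %.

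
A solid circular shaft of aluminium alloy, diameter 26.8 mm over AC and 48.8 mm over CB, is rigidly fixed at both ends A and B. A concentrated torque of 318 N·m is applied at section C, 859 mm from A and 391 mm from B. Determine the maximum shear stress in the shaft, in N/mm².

13.4 N/mm²

Compatibility: T_A·a/J_AC = T_B·b/J_CB with T_A + T_B = T₀.
J_AC = 5.06×10^-8 m⁴, J_CB = 5.57×10^-7 m⁴, so T_A = T₀·(J_AC/a)/((J_AC/a)+(J_CB/b)) = 12.64 N·m, T_B = 305.4 N·m.
τ in each portion: τ_AC = 3.35×10^6 Pa, τ_CB = 1.34×10^7 Pa; maximum is in CB.
τ_max = T_CB·r/J = 305.4·0.0244/5.57×10^-7 = 1.338×10^7 Pa.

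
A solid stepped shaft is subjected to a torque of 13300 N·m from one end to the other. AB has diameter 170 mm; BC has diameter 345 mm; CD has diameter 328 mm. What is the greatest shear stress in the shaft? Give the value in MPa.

13.8 MPa

Under the same torque, τ_max = 16T/(πd³) is largest where d is smallest — segment AB (d = 170 mm).
τ_max = 16·13300/(π·(0.170)³) = 1.379×10^7 Pa.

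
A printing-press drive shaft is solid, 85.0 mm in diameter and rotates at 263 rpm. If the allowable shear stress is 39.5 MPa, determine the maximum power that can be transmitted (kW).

J = πd⁴/32 = π(0.0850)⁴/32 = 5.125×10^-6 m⁴.
T_max = τ_allow·J/r = 3.95×10^7 × 5.125×10^-6 / 0.0425 = 4763 N·m.
ω = 2π·263/60 = 27.54 rad/s, so P_max = T_max·ω = 1.312×10^5 W.

131 kW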